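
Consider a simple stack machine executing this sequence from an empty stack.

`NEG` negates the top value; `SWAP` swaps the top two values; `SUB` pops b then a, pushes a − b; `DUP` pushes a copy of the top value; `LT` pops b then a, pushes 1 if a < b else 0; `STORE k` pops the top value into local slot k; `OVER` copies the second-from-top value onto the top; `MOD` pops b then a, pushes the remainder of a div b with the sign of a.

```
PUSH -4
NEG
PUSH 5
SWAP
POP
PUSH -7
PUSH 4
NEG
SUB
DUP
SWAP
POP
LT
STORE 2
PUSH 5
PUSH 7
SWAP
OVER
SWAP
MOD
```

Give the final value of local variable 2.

PUSH -4 → -4
NEG     → 4
PUSH 5  → 4 5
SWAP    → 5 4
POP     → 5
PUSH -7 → 5 -7
PUSH 4  → 5 -7 4
NEG     → 5 -7 -4
SUB     → 5 -3
DUP     → 5 -3 -3
SWAP    → 5 -3 -3
POP     → 5 -3
LT      → 0
STORE 2 → (empty)
PUSH 5  → 5
PUSH 7  → 5 7
SWAP    → 7 5
OVER    → 7 5 7
SWAP    → 7 7 5
MOD     → 7 2

0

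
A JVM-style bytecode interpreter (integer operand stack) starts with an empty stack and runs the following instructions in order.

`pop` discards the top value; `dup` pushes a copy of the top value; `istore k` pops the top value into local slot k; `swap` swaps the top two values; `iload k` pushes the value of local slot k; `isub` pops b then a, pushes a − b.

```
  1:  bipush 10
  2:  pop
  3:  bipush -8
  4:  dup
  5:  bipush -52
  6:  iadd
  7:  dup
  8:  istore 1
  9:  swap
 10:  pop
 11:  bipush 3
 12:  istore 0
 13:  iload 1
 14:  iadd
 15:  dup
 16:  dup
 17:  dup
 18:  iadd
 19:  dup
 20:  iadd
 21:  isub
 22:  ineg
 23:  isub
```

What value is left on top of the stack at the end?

240

bipush 10  → [10]
pop        → []
bipush -8  → [-8]
dup        → [-8, -8]
bipush -52 → [-8, -8, -52]
iadd       → [-8, -60]
dup        → [-8, -60, -60]
istore 1   → [-8, -60]
swap       → [-60, -8]
pop        → [-60]
bipush 3   → [-60, 3]
istore 0   → [-60]
iload 1    → [-60, -60]
iadd       → [-120]
dup        → [-120, -120]
dup        → [-120, -120, -120]
dup        → [-120, -120, -120, -120]
iadd       → [-120, -120, -240]
dup        → [-120, -120, -240, -240]
iadd       → [-120, -120, -480]
isub       → [-120, 360]
ineg       → [-120, -360]
isub       → [240]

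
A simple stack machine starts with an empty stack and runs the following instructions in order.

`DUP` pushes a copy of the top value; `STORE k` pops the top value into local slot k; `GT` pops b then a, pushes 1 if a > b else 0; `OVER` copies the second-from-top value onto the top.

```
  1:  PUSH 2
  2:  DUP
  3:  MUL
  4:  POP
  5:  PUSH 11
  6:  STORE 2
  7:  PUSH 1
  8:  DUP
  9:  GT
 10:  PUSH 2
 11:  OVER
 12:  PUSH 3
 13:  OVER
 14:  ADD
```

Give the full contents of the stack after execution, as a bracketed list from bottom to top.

PUSH 2  : 2
DUP     : 2 2
MUL     : 4
POP     : (empty)
PUSH 11 : 11
STORE 2 : (empty)
PUSH 1  : 1
DUP     : 1 1
GT      : 0
PUSH 2  : 0 2
OVER    : 0 2 0
PUSH 3  : 0 2 0 3
OVER    : 0 2 0 3 0
ADD     : 0 2 0 3

[0, 2, 0, 3]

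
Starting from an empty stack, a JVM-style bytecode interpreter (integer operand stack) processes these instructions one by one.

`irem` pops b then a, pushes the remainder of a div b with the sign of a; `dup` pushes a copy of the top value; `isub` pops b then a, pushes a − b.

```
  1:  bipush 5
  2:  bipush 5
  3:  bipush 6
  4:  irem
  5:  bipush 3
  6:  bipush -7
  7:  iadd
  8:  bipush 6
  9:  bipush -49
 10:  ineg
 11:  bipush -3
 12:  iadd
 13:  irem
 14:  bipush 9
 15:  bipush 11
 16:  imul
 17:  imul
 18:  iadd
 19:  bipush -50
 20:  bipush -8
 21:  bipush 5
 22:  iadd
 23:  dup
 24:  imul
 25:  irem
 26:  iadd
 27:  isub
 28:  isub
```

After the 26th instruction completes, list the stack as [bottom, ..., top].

bipush 5   -> 5
bipush 5   -> 5 5
bipush 6   -> 5 5 6
irem       -> 5 5
bipush 3   -> 5 5 3
bipush -7  -> 5 5 3 -7
iadd       -> 5 5 -4
bipush 6   -> 5 5 -4 6
bipush -49 -> 5 5 -4 6 -49
ineg       -> 5 5 -4 6 49
bipush -3  -> 5 5 -4 6 49 -3
iadd       -> 5 5 -4 6 46
irem       -> 5 5 -4 6
bipush 9   -> 5 5 -4 6 9
bipush 11  -> 5 5 -4 6 9 11
imul       -> 5 5 -4 6 99
imul       -> 5 5 -4 594
iadd       -> 5 5 590
bipush -50 -> 5 5 590 -50
bipush -8  -> 5 5 590 -50 -8
bipush 5   -> 5 5 590 -50 -8 5
iadd       -> 5 5 590 -50 -3
dup        -> 5 5 590 -50 -3 -3
imul       -> 5 5 590 -50 9
irem       -> 5 5 590 -5
iadd       -> 5 5 585

[5, 5, 585]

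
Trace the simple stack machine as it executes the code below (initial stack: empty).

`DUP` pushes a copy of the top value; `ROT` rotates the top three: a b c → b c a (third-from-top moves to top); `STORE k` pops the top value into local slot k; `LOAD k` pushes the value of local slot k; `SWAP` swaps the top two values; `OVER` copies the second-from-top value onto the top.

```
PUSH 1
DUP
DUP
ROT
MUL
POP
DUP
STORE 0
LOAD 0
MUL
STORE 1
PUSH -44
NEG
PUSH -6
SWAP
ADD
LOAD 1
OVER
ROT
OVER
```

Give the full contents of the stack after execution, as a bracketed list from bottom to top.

PUSH 1   : [1]
DUP      : [1, 1]
DUP      : [1, 1, 1]
ROT      : [1, 1, 1]
MUL      : [1, 1]
POP      : [1]
DUP      : [1, 1]
STORE 0  : [1]
LOAD 0   : [1, 1]
MUL      : [1]
STORE 1  : []
PUSH -44 : [-44]
NEG      : [44]
PUSH -6  : [44, -6]
SWAP     : [-6, 44]
ADD      : [38]
LOAD 1   : [38, 1]
OVER     : [38, 1, 38]
ROT      : [1, 38, 38]
OVER     : [1, 38, 38, 38]

[1, 38, 38, 38]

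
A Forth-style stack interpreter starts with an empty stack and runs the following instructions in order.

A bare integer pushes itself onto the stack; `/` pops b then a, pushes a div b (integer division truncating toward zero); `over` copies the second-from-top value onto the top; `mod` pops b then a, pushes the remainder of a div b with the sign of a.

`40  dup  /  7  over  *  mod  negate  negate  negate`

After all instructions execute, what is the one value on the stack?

40     → [40]
dup    → [40, 40]
/      → [1]
7      → [1, 7]
over   → [1, 7, 1]
*      → [1, 7]
mod    → [1]
negate → [-1]
negate → [1]
negate → [-1]

-1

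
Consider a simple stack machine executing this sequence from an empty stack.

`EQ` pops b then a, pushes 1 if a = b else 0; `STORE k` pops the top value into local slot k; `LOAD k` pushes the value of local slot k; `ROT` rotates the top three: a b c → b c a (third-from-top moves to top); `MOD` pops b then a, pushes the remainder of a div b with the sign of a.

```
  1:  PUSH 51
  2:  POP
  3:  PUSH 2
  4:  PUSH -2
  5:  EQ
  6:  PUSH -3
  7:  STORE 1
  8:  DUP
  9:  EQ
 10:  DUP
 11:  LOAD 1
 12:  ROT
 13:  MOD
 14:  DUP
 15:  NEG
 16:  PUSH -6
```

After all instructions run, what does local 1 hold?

-3

PUSH 51 -> [51]
POP     -> []
PUSH 2  -> [2]
PUSH -2 -> [2, -2]
EQ      -> [0]
PUSH -3 -> [0, -3]
STORE 1 -> [0]
DUP     -> [0, 0]
EQ      -> [1]
DUP     -> [1, 1]
LOAD 1  -> [1, 1, -3]
ROT     -> [1, -3, 1]
MOD     -> [1, 0]
DUP     -> [1, 0, 0]
NEG     -> [1, 0, 0]
PUSH -6 -> [1, 0, 0, -6]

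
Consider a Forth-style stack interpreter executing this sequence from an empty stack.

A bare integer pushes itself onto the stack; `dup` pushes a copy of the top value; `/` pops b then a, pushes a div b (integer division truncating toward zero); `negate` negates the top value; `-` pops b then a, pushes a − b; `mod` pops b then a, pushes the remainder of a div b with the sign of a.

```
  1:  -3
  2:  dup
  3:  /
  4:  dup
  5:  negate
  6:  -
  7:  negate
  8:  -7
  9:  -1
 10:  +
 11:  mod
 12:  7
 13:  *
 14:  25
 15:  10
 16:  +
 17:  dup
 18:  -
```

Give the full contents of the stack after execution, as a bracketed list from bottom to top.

-3     : [-3]
dup    : [-3, -3]
/      : [1]
dup    : [1, 1]
negate : [1, -1]
-      : [2]
negate : [-2]
-7     : [-2, -7]
-1     : [-2, -7, -1]
+      : [-2, -8]
mod    : [-2]
7      : [-2, 7]
*      : [-14]
25     : [-14, 25]
10     : [-14, 25, 10]
+      : [-14, 35]
dup    : [-14, 35, 35]
-      : [-14, 0]

[-14, 0]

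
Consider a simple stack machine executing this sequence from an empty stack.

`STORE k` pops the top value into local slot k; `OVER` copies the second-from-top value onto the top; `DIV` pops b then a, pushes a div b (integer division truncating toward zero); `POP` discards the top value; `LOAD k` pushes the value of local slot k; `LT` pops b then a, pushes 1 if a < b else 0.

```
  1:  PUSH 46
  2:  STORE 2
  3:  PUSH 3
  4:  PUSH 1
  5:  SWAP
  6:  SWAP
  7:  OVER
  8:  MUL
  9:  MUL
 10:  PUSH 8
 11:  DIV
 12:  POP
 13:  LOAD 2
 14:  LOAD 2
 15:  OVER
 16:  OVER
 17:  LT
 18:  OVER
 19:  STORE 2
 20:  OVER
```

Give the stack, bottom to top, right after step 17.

PUSH 46 -> 46
STORE 2 -> (empty)
PUSH 3  -> 3
PUSH 1  -> 3 1
SWAP    -> 1 3
SWAP    -> 3 1
OVER    -> 3 1 3
MUL     -> 3 3
MUL     -> 9
PUSH 8  -> 9 8
DIV     -> 1
POP     -> (empty)
LOAD 2  -> 46
LOAD 2  -> 46 46
OVER    -> 46 46 46
OVER    -> 46 46 46 46
LT      -> 46 46 0

[46, 46, 0]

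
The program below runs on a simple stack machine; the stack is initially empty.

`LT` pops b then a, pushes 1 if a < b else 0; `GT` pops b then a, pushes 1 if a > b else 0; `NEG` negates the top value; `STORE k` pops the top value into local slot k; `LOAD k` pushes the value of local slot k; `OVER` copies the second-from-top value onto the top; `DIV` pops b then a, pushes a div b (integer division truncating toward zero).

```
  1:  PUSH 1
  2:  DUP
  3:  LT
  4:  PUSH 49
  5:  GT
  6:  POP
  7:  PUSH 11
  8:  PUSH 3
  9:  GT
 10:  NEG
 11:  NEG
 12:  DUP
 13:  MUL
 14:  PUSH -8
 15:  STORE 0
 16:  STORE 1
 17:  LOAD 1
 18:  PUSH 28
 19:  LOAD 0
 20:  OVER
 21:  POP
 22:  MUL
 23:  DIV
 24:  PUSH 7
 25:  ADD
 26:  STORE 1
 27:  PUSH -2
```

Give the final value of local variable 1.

7

PUSH 1   1
DUP      1 1
LT       0
PUSH 49  0 49
GT       0
POP      (empty)
PUSH 11  11
PUSH 3   11 3
GT       1
NEG      -1
NEG      1
DUP      1 1
MUL      1
PUSH -8  1 -8
STORE 0  1
STORE 1  (empty)
LOAD 1   1
PUSH 28  1 28
LOAD 0   1 28 -8
OVER     1 28 -8 28
POP      1 28 -8
MUL      1 -224
DIV      0
PUSH 7   0 7
ADD      7
STORE 1  (empty)
PUSH -2  -2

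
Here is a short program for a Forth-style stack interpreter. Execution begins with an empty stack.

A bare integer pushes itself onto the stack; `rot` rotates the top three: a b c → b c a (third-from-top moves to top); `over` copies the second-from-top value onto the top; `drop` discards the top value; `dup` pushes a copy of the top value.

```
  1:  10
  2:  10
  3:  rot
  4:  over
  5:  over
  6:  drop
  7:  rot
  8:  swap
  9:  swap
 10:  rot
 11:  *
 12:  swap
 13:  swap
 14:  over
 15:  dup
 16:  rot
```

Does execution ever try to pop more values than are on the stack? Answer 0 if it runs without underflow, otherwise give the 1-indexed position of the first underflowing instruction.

10  [10]
10  [10, 10]
rot  — needs 3 operands, stack has 2 → underflow

3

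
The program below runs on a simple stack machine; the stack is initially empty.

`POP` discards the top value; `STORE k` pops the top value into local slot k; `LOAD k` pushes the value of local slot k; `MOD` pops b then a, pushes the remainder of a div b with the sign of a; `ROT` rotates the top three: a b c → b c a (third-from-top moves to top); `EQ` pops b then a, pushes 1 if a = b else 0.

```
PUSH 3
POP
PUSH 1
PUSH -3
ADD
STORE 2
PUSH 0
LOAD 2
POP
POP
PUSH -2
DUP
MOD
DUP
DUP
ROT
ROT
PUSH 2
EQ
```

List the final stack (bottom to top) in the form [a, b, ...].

[0, 0, 0]

PUSH 3   [3]
POP      []
PUSH 1   [1]
PUSH -3  [1, -3]
ADD      [-2]
STORE 2  []
PUSH 0   [0]
LOAD 2   [0, -2]
POP      [0]
POP      []
PUSH -2  [-2]
DUP      [-2, -2]
MOD      [0]
DUP      [0, 0]
DUP      [0, 0, 0]
ROT      [0, 0, 0]
ROT      [0, 0, 0]
PUSH 2   [0, 0, 0, 2]
EQ       [0, 0, 0]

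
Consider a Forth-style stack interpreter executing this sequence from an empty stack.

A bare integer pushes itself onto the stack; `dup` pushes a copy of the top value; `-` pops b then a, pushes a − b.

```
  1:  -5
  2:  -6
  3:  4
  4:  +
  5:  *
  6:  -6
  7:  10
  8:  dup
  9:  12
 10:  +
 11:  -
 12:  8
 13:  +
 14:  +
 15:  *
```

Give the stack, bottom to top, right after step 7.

-5  -5
-6  -5 -6
4   -5 -6 4
+   -5 -2
*   10
-6  10 -6
10  10 -6 10

[10, -6, 10]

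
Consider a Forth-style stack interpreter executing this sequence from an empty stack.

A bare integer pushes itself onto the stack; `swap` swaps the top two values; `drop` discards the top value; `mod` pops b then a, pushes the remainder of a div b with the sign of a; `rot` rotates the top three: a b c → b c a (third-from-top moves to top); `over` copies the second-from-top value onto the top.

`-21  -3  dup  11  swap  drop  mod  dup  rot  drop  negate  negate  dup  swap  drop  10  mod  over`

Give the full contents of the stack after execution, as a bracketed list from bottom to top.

-21    : -21
-3     : -21 -3
dup    : -21 -3 -3
11     : -21 -3 -3 11
swap   : -21 -3 11 -3
drop   : -21 -3 11
mod    : -21 -3
dup    : -21 -3 -3
rot    : -3 -3 -21
drop   : -3 -3
negate : -3 3
negate : -3 -3
dup    : -3 -3 -3
swap   : -3 -3 -3
drop   : -3 -3
10     : -3 -3 10
mod    : -3 -3
over   : -3 -3 -3

[-3, -3, -3]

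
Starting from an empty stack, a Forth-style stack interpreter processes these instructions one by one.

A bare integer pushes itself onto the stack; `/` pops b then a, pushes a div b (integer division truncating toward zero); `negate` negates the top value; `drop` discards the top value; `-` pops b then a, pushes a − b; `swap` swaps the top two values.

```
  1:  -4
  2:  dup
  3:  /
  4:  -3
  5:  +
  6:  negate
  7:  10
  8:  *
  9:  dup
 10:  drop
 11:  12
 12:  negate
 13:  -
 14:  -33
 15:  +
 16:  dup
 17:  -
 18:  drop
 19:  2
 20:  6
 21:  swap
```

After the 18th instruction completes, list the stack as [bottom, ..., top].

-4     → -4
dup    → -4 -4
/      → 1
-3     → 1 -3
+      → -2
negate → 2
10     → 2 10
*      → 20
dup    → 20 20
drop   → 20
12     → 20 12
negate → 20 -12
-      → 32
-33    → 32 -33
+      → -1
dup    → -1 -1
-      → 0
drop   → (empty)

[]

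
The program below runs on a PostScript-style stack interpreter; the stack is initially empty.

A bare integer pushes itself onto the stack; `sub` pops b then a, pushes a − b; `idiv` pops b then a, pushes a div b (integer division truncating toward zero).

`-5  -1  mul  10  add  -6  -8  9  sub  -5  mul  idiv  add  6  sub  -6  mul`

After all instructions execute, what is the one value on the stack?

-5   : -5
-1   : -5 -1
mul  : 5
10   : 5 10
add  : 15
-6   : 15 -6
-8   : 15 -6 -8
9    : 15 -6 -8 9
sub  : 15 -6 -17
-5   : 15 -6 -17 -5
mul  : 15 -6 85
idiv : 15 0
add  : 15
6    : 15 6
sub  : 9
-6   : 9 -6
mul  : -54

-54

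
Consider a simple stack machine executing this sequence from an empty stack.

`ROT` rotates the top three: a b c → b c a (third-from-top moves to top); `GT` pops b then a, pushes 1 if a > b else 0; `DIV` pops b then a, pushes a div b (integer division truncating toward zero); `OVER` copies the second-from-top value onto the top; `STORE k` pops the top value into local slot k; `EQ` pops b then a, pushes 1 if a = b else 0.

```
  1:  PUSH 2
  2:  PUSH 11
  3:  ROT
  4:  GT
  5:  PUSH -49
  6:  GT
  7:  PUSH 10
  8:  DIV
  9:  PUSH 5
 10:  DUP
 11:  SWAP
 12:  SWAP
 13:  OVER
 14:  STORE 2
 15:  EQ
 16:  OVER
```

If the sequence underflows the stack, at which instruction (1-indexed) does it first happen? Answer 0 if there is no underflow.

3

PUSH 2   [2]
PUSH 11  [2, 11]
ROT  — needs 3 operands, stack has 2 → underflow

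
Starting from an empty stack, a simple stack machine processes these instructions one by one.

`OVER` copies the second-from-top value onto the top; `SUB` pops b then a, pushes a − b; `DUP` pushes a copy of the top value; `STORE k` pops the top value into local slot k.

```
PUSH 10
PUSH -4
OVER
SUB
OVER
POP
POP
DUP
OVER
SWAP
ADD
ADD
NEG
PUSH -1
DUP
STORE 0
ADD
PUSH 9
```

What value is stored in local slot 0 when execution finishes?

PUSH 10 → [10]
PUSH -4 → [10, -4]
OVER    → [10, -4, 10]
SUB     → [10, -14]
OVER    → [10, -14, 10]
POP     → [10, -14]
POP     → [10]
DUP     → [10, 10]
OVER    → [10, 10, 10]
SWAP    → [10, 10, 10]
ADD     → [10, 20]
ADD     → [30]
NEG     → [-30]
PUSH -1 → [-30, -1]
DUP     → [-30, -1, -1]
STORE 0 → [-30, -1]
ADD     → [-31]
PUSH 9  → [-31, 9]

-1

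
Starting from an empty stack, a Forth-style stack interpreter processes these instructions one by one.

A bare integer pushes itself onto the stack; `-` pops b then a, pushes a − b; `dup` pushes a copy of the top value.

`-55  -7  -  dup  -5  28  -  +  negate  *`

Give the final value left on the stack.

-55    → -55
-7     → -55 -7
-      → -48
dup    → -48 -48
-5     → -48 -48 -5
28     → -48 -48 -5 28
-      → -48 -48 -33
+      → -48 -81
negate → -48 81
*      → -3888

-3888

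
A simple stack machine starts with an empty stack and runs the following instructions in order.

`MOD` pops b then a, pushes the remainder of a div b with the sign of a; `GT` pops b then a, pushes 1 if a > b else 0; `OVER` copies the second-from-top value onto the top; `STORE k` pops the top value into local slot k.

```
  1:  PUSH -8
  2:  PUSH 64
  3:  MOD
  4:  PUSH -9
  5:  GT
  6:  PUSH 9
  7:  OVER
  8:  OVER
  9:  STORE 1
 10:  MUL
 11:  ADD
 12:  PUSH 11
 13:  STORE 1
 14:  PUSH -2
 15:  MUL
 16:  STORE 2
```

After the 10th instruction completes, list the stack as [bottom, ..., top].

[1, 9]

PUSH -8  -8
PUSH 64  -8 64
MOD      -8
PUSH -9  -8 -9
GT       1
PUSH 9   1 9
OVER     1 9 1
OVER     1 9 1 9
STORE 1  1 9 1
MUL      1 9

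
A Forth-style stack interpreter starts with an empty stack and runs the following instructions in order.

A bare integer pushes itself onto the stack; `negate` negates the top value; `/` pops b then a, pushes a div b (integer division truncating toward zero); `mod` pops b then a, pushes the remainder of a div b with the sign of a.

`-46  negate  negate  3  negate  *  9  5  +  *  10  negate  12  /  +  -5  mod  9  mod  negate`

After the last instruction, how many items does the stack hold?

1

-46    → [-46]
negate → [46]
negate → [-46]
3      → [-46, 3]
negate → [-46, -3]
*      → [138]
9      → [138, 9]
5      → [138, 9, 5]
+      → [138, 14]
*      → [1932]
10     → [1932, 10]
negate → [1932, -10]
12     → [1932, -10, 12]
/      → [1932, 0]
+      → [1932]
-5     → [1932, -5]
mod    → [2]
9      → [2, 9]
mod    → [2]
negate → [-2]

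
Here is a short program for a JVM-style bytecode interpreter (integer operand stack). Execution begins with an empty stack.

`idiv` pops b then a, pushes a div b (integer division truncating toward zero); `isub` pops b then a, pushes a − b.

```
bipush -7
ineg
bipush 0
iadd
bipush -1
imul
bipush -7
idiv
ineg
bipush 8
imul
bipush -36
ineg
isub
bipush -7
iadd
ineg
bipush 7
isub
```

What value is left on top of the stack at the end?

44

bipush -7   [-7]
ineg        [7]
bipush 0    [7, 0]
iadd        [7]
bipush -1   [7, -1]
imul        [-7]
bipush -7   [-7, -7]
idiv        [1]
ineg        [-1]
bipush 8    [-1, 8]
imul        [-8]
bipush -36  [-8, -36]
ineg        [-8, 36]
isub        [-44]
bipush -7   [-44, -7]
iadd        [-51]
ineg        [51]
bipush 7    [51, 7]
isub        [44]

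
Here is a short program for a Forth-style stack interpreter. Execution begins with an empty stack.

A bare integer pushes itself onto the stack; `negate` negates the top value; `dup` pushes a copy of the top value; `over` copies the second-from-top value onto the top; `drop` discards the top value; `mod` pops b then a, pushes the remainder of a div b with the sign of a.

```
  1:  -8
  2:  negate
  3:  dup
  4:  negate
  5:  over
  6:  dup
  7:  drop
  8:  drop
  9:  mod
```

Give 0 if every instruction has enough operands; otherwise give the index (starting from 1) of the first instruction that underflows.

-8      -8
negate  8
dup     8 8
negate  8 -8
over    8 -8 8
dup     8 -8 8 8
drop    8 -8 8
drop    8 -8
mod     0

0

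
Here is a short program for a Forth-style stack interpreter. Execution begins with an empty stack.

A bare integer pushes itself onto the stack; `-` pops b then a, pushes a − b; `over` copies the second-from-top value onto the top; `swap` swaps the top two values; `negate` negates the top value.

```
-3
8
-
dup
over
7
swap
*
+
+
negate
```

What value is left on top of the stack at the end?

-3     -> [-3]
8      -> [-3, 8]
-      -> [-11]
dup    -> [-11, -11]
over   -> [-11, -11, -11]
7      -> [-11, -11, -11, 7]
swap   -> [-11, -11, 7, -11]
*      -> [-11, -11, -77]
+      -> [-11, -88]
+      -> [-99]
negate -> [99]

99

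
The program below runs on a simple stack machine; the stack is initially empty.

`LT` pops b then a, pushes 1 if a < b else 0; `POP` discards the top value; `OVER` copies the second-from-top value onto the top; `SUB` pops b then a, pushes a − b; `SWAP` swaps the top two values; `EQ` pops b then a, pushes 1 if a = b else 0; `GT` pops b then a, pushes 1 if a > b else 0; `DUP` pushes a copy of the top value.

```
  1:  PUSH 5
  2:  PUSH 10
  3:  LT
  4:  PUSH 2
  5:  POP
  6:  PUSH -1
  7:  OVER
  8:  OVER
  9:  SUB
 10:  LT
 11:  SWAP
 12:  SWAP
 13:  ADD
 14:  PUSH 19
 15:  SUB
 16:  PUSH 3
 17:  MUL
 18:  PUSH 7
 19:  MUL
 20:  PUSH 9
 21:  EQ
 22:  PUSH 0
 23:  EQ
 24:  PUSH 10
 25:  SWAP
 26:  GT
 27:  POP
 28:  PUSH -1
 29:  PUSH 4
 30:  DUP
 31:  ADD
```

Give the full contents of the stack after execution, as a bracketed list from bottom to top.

[-1, 8]

PUSH 5   5
PUSH 10  5 10
LT       1
PUSH 2   1 2
POP      1
PUSH -1  1 -1
OVER     1 -1 1
OVER     1 -1 1 -1
SUB      1 -1 2
LT       1 1
SWAP     1 1
SWAP     1 1
ADD      2
PUSH 19  2 19
SUB      -17
PUSH 3   -17 3
MUL      -51
PUSH 7   -51 7
MUL      -357
PUSH 9   -357 9
EQ       0
PUSH 0   0 0
EQ       1
PUSH 10  1 10
SWAP     10 1
GT       1
POP      (empty)
PUSH -1  -1
PUSH 4   -1 4
DUP      -1 4 4
ADD      -1 8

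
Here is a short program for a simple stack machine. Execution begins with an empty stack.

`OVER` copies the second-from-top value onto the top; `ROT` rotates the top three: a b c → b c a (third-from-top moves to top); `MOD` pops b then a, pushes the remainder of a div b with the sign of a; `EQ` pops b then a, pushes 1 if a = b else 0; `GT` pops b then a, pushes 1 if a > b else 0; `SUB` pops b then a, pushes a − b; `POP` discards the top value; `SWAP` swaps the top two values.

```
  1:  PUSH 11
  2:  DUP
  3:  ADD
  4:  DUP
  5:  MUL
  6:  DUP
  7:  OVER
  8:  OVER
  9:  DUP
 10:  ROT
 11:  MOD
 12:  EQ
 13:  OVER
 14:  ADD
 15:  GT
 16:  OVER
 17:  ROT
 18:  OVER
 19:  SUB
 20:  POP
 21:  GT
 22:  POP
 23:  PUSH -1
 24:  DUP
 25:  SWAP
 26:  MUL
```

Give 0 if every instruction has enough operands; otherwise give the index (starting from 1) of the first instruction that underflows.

0

PUSH 11 : [11]
DUP     : [11, 11]
ADD     : [22]
DUP     : [22, 22]
MUL     : [484]
DUP     : [484, 484]
OVER    : [484, 484, 484]
OVER    : [484, 484, 484, 484]
DUP     : [484, 484, 484, 484, 484]
ROT     : [484, 484, 484, 484, 484]
MOD     : [484, 484, 484, 0]
EQ      : [484, 484, 0]
OVER    : [484, 484, 0, 484]
ADD     : [484, 484, 484]
GT      : [484, 0]
OVER    : [484, 0, 484]
ROT     : [0, 484, 484]
OVER    : [0, 484, 484, 484]
SUB     : [0, 484, 0]
POP     : [0, 484]
GT      : [0]
POP     : []
PUSH -1 : [-1]
DUP     : [-1, -1]
SWAP    : [-1, -1]
MUL     : [1]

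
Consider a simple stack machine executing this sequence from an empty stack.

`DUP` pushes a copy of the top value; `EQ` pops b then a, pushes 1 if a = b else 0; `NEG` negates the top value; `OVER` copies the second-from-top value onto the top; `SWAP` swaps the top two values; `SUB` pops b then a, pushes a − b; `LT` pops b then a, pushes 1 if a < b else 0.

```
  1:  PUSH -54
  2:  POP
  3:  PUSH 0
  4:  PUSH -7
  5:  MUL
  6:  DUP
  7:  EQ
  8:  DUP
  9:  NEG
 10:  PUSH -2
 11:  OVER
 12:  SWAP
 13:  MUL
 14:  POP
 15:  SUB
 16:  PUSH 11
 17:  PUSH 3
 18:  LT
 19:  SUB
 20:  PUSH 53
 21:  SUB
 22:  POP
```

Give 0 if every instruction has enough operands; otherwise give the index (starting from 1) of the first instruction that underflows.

PUSH -54  -54
POP       (empty)
PUSH 0    0
PUSH -7   0 -7
MUL       0
DUP       0 0
EQ        1
DUP       1 1
NEG       1 -1
PUSH -2   1 -1 -2
OVER      1 -1 -2 -1
SWAP      1 -1 -1 -2
MUL       1 -1 2
POP       1 -1
SUB       2
PUSH 11   2 11
PUSH 3    2 11 3
LT        2 0
SUB       2
PUSH 53   2 53
SUB       -51
POP       (empty)

0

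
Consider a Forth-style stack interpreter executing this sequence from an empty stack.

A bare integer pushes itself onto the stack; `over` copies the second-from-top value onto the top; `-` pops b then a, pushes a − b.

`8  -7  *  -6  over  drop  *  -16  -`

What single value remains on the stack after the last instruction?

352

8     8
-7    8 -7
*     -56
-6    -56 -6
over  -56 -6 -56
drop  -56 -6
*     336
-16   336 -16
-     352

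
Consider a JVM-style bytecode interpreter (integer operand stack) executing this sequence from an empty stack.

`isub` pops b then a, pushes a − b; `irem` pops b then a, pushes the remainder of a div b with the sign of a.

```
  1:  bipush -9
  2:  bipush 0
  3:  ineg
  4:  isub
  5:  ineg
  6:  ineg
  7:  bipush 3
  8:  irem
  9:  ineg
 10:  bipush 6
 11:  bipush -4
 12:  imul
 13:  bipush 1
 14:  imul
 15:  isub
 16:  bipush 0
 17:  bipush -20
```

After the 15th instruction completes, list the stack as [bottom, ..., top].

bipush -9  [-9]
bipush 0   [-9, 0]
ineg       [-9, 0]
isub       [-9]
ineg       [9]
ineg       [-9]
bipush 3   [-9, 3]
irem       [0]
ineg       [0]
bipush 6   [0, 6]
bipush -4  [0, 6, -4]
imul       [0, -24]
bipush 1   [0, -24, 1]
imul       [0, -24]
isub       [24]

[24]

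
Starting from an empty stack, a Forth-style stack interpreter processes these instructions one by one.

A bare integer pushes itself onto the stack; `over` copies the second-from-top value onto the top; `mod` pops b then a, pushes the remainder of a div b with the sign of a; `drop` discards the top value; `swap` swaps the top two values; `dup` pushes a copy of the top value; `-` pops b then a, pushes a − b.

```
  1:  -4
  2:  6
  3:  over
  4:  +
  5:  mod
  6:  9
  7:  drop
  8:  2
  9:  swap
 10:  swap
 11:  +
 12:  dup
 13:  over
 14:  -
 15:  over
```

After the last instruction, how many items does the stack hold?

3

-4    [-4]
6     [-4, 6]
over  [-4, 6, -4]
+     [-4, 2]
mod   [0]
9     [0, 9]
drop  [0]
2     [0, 2]
swap  [2, 0]
swap  [0, 2]
+     [2]
dup   [2, 2]
over  [2, 2, 2]
-     [2, 0]
over  [2, 0, 2]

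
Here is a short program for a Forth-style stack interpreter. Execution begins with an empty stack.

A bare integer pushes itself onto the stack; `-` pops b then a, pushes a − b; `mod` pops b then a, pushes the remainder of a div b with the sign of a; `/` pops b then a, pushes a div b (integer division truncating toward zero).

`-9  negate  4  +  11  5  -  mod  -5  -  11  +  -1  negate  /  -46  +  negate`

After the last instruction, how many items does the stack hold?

1

-9     → [-9]
negate → [9]
4      → [9, 4]
+      → [13]
11     → [13, 11]
5      → [13, 11, 5]
-      → [13, 6]
mod    → [1]
-5     → [1, -5]
-      → [6]
11     → [6, 11]
+      → [17]
-1     → [17, -1]
negate → [17, 1]
/      → [17]
-46    → [17, -46]
+      → [-29]
negate → [29]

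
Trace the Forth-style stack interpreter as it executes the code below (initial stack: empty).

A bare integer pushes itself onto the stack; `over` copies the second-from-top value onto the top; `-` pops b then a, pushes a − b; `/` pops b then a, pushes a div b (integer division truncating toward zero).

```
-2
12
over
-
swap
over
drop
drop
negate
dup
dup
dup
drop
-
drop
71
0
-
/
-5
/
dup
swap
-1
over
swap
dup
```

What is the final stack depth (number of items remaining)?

5

-2      -2
12      -2 12
over    -2 12 -2
-       -2 14
swap    14 -2
over    14 -2 14
drop    14 -2
drop    14
negate  -14
dup     -14 -14
dup     -14 -14 -14
dup     -14 -14 -14 -14
drop    -14 -14 -14
-       -14 0
drop    -14
71      -14 71
0       -14 71 0
-       -14 71
/       0
-5      0 -5
/       0
dup     0 0
swap    0 0
-1      0 0 -1
over    0 0 -1 0
swap    0 0 0 -1
dup     0 0 0 -1 -1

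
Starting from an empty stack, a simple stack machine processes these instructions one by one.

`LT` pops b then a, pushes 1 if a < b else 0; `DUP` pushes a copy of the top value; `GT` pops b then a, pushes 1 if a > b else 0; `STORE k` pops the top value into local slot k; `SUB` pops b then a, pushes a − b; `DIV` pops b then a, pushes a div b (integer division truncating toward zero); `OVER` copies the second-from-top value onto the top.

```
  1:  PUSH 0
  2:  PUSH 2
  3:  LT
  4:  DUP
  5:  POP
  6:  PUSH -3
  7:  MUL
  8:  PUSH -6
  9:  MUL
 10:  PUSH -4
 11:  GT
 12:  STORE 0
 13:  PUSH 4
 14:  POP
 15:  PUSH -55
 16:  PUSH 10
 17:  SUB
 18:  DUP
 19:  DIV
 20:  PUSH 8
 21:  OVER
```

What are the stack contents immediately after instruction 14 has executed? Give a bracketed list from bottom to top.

PUSH 0   0
PUSH 2   0 2
LT       1
DUP      1 1
POP      1
PUSH -3  1 -3
MUL      -3
PUSH -6  -3 -6
MUL      18
PUSH -4  18 -4
GT       1
STORE 0  (empty)
PUSH 4   4
POP      (empty)

[]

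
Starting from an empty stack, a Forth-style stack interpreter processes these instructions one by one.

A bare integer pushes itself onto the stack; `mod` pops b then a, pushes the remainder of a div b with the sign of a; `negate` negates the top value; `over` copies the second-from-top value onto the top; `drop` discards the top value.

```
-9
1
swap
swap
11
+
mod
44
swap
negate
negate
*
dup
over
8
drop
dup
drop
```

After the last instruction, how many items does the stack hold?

3

-9     -> -9
1      -> -9 1
swap   -> 1 -9
swap   -> -9 1
11     -> -9 1 11
+      -> -9 12
mod    -> -9
44     -> -9 44
swap   -> 44 -9
negate -> 44 9
negate -> 44 -9
*      -> -396
dup    -> -396 -396
over   -> -396 -396 -396
8      -> -396 -396 -396 8
drop   -> -396 -396 -396
dup    -> -396 -396 -396 -396
drop   -> -396 -396 -396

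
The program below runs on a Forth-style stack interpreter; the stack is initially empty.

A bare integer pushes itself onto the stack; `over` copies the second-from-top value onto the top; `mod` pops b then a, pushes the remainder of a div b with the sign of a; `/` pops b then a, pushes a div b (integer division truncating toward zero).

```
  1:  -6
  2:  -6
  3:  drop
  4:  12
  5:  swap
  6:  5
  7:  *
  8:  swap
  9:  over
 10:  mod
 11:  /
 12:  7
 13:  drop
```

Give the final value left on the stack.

-2

-6   -> [-6]
-6   -> [-6, -6]
drop -> [-6]
12   -> [-6, 12]
swap -> [12, -6]
5    -> [12, -6, 5]
*    -> [12, -30]
swap -> [-30, 12]
over -> [-30, 12, -30]
mod  -> [-30, 12]
/    -> [-2]
7    -> [-2, 7]
drop -> [-2]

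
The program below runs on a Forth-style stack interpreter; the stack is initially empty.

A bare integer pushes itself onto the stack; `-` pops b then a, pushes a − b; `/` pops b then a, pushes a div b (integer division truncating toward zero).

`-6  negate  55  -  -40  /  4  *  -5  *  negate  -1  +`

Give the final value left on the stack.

-6     → -6
negate → 6
55     → 6 55
-      → -49
-40    → -49 -40
/      → 1
4      → 1 4
*      → 4
-5     → 4 -5
*      → -20
negate → 20
-1     → 20 -1
+      → 19

19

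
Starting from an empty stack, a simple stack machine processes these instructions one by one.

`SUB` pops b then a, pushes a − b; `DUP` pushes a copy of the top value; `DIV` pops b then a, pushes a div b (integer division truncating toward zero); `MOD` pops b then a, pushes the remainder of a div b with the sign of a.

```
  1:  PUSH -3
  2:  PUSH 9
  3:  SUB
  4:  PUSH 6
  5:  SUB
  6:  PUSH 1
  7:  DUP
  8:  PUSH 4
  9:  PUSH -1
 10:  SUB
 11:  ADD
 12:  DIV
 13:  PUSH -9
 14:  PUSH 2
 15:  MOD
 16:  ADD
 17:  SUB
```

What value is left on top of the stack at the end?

PUSH -3 → [-3]
PUSH 9  → [-3, 9]
SUB     → [-12]
PUSH 6  → [-12, 6]
SUB     → [-18]
PUSH 1  → [-18, 1]
DUP     → [-18, 1, 1]
PUSH 4  → [-18, 1, 1, 4]
PUSH -1 → [-18, 1, 1, 4, -1]
SUB     → [-18, 1, 1, 5]
ADD     → [-18, 1, 6]
DIV     → [-18, 0]
PUSH -9 → [-18, 0, -9]
PUSH 2  → [-18, 0, -9, 2]
MOD     → [-18, 0, -1]
ADD     → [-18, -1]
SUB     → [-17]

-17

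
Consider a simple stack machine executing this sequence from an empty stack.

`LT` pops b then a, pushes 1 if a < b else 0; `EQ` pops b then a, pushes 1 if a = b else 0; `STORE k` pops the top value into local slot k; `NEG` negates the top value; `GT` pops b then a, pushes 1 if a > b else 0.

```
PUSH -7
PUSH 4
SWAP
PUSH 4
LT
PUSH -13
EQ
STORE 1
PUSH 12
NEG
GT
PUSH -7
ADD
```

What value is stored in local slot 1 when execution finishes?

PUSH -7  : [-7]
PUSH 4   : [-7, 4]
SWAP     : [4, -7]
PUSH 4   : [4, -7, 4]
LT       : [4, 1]
PUSH -13 : [4, 1, -13]
EQ       : [4, 0]
STORE 1  : [4]
PUSH 12  : [4, 12]
NEG      : [4, -12]
GT       : [1]
PUSH -7  : [1, -7]
ADD      : [-6]

0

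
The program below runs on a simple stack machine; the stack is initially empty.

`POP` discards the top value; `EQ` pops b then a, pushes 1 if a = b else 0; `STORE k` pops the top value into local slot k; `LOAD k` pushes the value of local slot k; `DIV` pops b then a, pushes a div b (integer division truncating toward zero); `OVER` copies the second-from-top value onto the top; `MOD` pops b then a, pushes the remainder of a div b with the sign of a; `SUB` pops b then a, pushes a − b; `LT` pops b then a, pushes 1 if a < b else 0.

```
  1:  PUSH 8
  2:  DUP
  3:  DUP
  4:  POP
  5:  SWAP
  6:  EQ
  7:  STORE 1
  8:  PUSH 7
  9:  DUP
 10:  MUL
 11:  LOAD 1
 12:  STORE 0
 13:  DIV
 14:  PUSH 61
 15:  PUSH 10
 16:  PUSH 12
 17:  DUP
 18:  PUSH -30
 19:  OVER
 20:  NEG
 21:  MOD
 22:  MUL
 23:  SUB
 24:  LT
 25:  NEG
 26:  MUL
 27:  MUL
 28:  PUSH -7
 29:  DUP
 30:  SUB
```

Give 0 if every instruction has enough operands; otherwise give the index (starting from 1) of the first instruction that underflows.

PUSH 8  : [8]
DUP     : [8, 8]
DUP     : [8, 8, 8]
POP     : [8, 8]
SWAP    : [8, 8]
EQ      : [1]
STORE 1 : []
PUSH 7  : [7]
DUP     : [7, 7]
MUL     : [49]
LOAD 1  : [49, 1]
STORE 0 : [49]
DIV  — needs 2 operands, stack has 1 → underflow

13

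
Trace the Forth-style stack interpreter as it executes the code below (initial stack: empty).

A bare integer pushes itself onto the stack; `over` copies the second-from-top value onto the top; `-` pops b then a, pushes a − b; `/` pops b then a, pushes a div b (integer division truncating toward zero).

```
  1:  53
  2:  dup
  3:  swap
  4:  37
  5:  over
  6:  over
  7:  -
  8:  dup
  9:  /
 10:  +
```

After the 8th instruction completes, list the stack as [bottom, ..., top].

53   → [53]
dup  → [53, 53]
swap → [53, 53]
37   → [53, 53, 37]
over → [53, 53, 37, 53]
over → [53, 53, 37, 53, 37]
-    → [53, 53, 37, 16]
dup  → [53, 53, 37, 16, 16]

[53, 53, 37, 16, 16]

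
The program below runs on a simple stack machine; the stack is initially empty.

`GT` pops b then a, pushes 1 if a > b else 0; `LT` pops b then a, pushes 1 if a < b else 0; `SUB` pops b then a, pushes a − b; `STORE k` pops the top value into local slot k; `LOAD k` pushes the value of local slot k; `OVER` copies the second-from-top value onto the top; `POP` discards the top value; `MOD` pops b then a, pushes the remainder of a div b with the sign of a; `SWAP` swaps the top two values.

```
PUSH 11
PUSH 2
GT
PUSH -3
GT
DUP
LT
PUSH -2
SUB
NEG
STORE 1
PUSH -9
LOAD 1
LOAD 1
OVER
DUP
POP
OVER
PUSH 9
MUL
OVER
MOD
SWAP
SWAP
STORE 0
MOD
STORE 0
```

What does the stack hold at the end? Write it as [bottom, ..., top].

PUSH 11 -> [11]
PUSH 2  -> [11, 2]
GT      -> [1]
PUSH -3 -> [1, -3]
GT      -> [1]
DUP     -> [1, 1]
LT      -> [0]
PUSH -2 -> [0, -2]
SUB     -> [2]
NEG     -> [-2]
STORE 1 -> []
PUSH -9 -> [-9]
LOAD 1  -> [-9, -2]
LOAD 1  -> [-9, -2, -2]
OVER    -> [-9, -2, -2, -2]
DUP     -> [-9, -2, -2, -2, -2]
POP     -> [-9, -2, -2, -2]
OVER    -> [-9, -2, -2, -2, -2]
PUSH 9  -> [-9, -2, -2, -2, -2, 9]
MUL     -> [-9, -2, -2, -2, -18]
OVER    -> [-9, -2, -2, -2, -18, -2]
MOD     -> [-9, -2, -2, -2, 0]
SWAP    -> [-9, -2, -2, 0, -2]
SWAP    -> [-9, -2, -2, -2, 0]
STORE 0 -> [-9, -2, -2, -2]
MOD     -> [-9, -2, 0]
STORE 0 -> [-9, -2]

[-9, -2]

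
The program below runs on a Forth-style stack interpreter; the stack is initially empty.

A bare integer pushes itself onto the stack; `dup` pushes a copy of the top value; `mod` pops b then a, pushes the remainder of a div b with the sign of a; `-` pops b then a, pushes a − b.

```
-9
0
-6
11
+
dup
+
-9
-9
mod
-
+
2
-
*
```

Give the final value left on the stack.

-72

-9  → -9
0   → -9 0
-6  → -9 0 -6
11  → -9 0 -6 11
+   → -9 0 5
dup → -9 0 5 5
+   → -9 0 10
-9  → -9 0 10 -9
-9  → -9 0 10 -9 -9
mod → -9 0 10 0
-   → -9 0 10
+   → -9 10
2   → -9 10 2
-   → -9 8
*   → -72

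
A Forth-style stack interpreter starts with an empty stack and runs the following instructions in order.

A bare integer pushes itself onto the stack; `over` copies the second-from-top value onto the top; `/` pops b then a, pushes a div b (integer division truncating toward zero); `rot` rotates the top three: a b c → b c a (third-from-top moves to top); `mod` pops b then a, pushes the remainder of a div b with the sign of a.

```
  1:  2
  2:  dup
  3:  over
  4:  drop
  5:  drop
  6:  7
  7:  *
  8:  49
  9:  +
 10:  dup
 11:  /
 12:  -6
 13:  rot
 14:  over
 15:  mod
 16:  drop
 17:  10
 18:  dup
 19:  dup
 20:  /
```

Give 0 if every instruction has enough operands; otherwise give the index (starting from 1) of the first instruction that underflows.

2     2
dup   2 2
over  2 2 2
drop  2 2
drop  2
7     2 7
*     14
49    14 49
+     63
dup   63 63
/     1
-6    1 -6
rot  — needs 3 operands, stack has 2 → underflow

13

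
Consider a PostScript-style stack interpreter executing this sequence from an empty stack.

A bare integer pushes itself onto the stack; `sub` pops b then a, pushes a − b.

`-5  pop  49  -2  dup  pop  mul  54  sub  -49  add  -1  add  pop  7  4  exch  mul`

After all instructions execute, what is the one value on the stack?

28

-5   : [-5]
pop  : []
49   : [49]
-2   : [49, -2]
dup  : [49, -2, -2]
pop  : [49, -2]
mul  : [-98]
54   : [-98, 54]
sub  : [-152]
-49  : [-152, -49]
add  : [-201]
-1   : [-201, -1]
add  : [-202]
pop  : []
7    : [7]
4    : [7, 4]
exch : [4, 7]
mul  : [28]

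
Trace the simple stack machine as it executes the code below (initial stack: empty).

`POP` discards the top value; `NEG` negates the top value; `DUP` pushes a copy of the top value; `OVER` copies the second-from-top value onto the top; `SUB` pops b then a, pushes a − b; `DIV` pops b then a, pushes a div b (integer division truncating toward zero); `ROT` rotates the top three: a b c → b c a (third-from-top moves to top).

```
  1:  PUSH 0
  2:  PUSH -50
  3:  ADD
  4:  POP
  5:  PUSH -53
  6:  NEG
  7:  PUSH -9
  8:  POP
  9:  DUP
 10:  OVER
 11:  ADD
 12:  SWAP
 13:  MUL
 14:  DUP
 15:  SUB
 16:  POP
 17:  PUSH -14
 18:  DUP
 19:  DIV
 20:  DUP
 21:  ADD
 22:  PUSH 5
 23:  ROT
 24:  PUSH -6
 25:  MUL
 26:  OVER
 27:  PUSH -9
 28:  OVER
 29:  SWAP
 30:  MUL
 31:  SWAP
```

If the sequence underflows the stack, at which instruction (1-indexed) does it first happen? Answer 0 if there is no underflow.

PUSH 0   : [0]
PUSH -50 : [0, -50]
ADD      : [-50]
POP      : []
PUSH -53 : [-53]
NEG      : [53]
PUSH -9  : [53, -9]
POP      : [53]
DUP      : [53, 53]
OVER     : [53, 53, 53]
ADD      : [53, 106]
SWAP     : [106, 53]
MUL      : [5618]
DUP      : [5618, 5618]
SUB      : [0]
POP      : []
PUSH -14 : [-14]
DUP      : [-14, -14]
DIV      : [1]
DUP      : [1, 1]
ADD      : [2]
PUSH 5   : [2, 5]
ROT  — needs 3 operands, stack has 2 → underflow

23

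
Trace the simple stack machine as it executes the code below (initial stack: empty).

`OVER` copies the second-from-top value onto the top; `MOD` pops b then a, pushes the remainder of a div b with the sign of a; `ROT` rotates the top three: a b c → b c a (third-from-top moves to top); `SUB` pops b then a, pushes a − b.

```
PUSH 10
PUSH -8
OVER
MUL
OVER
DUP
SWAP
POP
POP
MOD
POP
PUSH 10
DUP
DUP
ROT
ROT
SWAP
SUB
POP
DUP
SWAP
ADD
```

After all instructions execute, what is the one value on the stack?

PUSH 10 -> [10]
PUSH -8 -> [10, -8]
OVER    -> [10, -8, 10]
MUL     -> [10, -80]
OVER    -> [10, -80, 10]
DUP     -> [10, -80, 10, 10]
SWAP    -> [10, -80, 10, 10]
POP     -> [10, -80, 10]
POP     -> [10, -80]
MOD     -> [10]
POP     -> []
PUSH 10 -> [10]
DUP     -> [10, 10]
DUP     -> [10, 10, 10]
ROT     -> [10, 10, 10]
ROT     -> [10, 10, 10]
SWAP    -> [10, 10, 10]
SUB     -> [10, 0]
POP     -> [10]
DUP     -> [10, 10]
SWAP    -> [10, 10]
ADD     -> [20]

20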